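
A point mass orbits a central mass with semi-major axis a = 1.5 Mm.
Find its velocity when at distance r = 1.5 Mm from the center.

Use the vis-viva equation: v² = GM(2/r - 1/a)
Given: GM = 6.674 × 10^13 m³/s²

Convert to SI: a = 1.5 Mm = 1.5e+06 m; r = 1.5 Mm = 1.5e+06 m.
Vis-viva: v = √(GM · (2/r − 1/a)).
2/r − 1/a = 2/1.5e+06 − 1/1.5e+06 = 6.66667e-07 m⁻¹.
v = √(6.674e+13 · 6.66667e-07) m/s ≈ 6670 m/s = 6.67 km/s.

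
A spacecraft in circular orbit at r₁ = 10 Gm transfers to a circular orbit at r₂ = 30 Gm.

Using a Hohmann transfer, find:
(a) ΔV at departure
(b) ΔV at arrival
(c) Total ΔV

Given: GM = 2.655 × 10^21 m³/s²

Convert to SI: r₁ = 10 Gm = 1e+10 m; r₂ = 30 Gm = 3e+10 m.
Transfer semi-major axis: a_t = (r₁ + r₂)/2 = (1e+10 + 3e+10)/2 = 2e+10 m.
Circular speeds: v₁ = √(GM/r₁) = 515267 m/s, v₂ = √(GM/r₂) = 297489 m/s.
Transfer speeds (vis-viva v² = GM(2/r − 1/a_t)): v₁ᵗ = 631071 m/s, v₂ᵗ = 210357 m/s.
(a) ΔV₁ = |v₁ᵗ − v₁| ≈ 1.158e+05 m/s = 115.8 km/s.
(b) ΔV₂ = |v₂ − v₂ᵗ| ≈ 8.713e+04 m/s = 87.13 km/s.
(c) ΔV_total = ΔV₁ + ΔV₂ ≈ 2.029e+05 m/s = 202.9 km/s.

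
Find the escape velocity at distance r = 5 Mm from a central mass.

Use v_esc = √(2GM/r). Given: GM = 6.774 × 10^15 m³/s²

Convert to SI: r = 5 Mm = 5e+06 m.
Escape velocity comes from setting total energy to zero: ½v² − GM/r = 0 ⇒ v_esc = √(2GM / r).
v_esc = √(2 · 6.774e+15 / 5e+06) m/s ≈ 5.205e+04 m/s = 52.05 km/s.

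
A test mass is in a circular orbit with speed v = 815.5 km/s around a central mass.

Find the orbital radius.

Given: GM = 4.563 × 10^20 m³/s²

Convert to SI: v = 815.5 km/s = 815500 m/s.
For a circular orbit, v² = GM / r, so r = GM / v².
r = 4.563e+20 / (815500)² m ≈ 6.861e+08 m = 6.861 × 10^8 m.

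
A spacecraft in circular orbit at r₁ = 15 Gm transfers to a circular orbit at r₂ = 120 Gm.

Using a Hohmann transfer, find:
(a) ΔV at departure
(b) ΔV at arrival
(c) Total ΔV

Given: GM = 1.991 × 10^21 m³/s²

Convert to SI: r₁ = 15 Gm = 1.5e+10 m; r₂ = 120 Gm = 1.2e+11 m.
Transfer semi-major axis: a_t = (r₁ + r₂)/2 = (1.5e+10 + 1.2e+11)/2 = 6.75e+10 m.
Circular speeds: v₁ = √(GM/r₁) = 364326 m/s, v₂ = √(GM/r₂) = 128809 m/s.
Transfer speeds (vis-viva v² = GM(2/r − 1/a_t)): v₁ᵗ = 485768 m/s, v₂ᵗ = 60721 m/s.
(a) ΔV₁ = |v₁ᵗ − v₁| ≈ 1.214e+05 m/s = 121.4 km/s.
(b) ΔV₂ = |v₂ − v₂ᵗ| ≈ 6.809e+04 m/s = 68.09 km/s.
(c) ΔV_total = ΔV₁ + ΔV₂ ≈ 1.895e+05 m/s = 189.5 km/s.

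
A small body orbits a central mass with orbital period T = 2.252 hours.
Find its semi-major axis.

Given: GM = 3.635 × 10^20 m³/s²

Convert to SI: T = 2.252 hours = 8107.2 s.
Invert Kepler's third law: a = (GM · T² / (4π²))^(1/3).
Substituting T = 8107.2 s and GM = 3.635e+20 m³/s²:
a = (3.635e+20 · (8107.2)² / (4π²))^(1/3) m
a ≈ 8.459e+08 m = 845.9 Mm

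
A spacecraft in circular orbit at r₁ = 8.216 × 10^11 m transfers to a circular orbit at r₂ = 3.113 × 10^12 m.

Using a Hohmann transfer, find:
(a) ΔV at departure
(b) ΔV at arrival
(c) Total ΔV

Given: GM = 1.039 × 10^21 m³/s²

Transfer semi-major axis: a_t = (r₁ + r₂)/2 = (8.216e+11 + 3.113e+12)/2 = 1.9673e+12 m.
Circular speeds: v₁ = √(GM/r₁) = 35561.3 m/s, v₂ = √(GM/r₂) = 18269.1 m/s.
Transfer speeds (vis-viva v² = GM(2/r − 1/a_t)): v₁ᵗ = 44733.4 m/s, v₂ᵗ = 11806.3 m/s.
(a) ΔV₁ = |v₁ᵗ − v₁| ≈ 9172 m/s = 9.172 km/s.
(b) ΔV₂ = |v₂ − v₂ᵗ| ≈ 6463 m/s = 6.463 km/s.
(c) ΔV_total = ΔV₁ + ΔV₂ ≈ 1.563e+04 m/s = 15.63 km/s.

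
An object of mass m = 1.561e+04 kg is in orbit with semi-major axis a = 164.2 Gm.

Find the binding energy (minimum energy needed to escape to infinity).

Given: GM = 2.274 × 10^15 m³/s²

Convert to SI: a = 164.2 Gm = 1.642e+11 m.
Total orbital energy is E = −GMm/(2a); binding energy is E_bind = −E = GMm/(2a).
E_bind = 2.274e+15 · 1.561e+04 / (2 · 1.642e+11) J ≈ 1.081e+08 J = 108.1 MJ.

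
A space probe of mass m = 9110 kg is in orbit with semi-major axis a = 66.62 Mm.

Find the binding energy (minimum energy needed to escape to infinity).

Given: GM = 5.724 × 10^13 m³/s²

Convert to SI: a = 66.62 Mm = 6.662e+07 m.
Total orbital energy is E = −GMm/(2a); binding energy is E_bind = −E = GMm/(2a).
E_bind = 5.724e+13 · 9110 / (2 · 6.662e+07) J ≈ 3.914e+09 J = 3.914 GJ.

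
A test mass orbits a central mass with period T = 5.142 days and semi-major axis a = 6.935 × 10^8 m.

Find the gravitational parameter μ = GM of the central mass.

Convert to SI: T = 5.142 days = 444269 s.
GM = 4π² · a³ / T².
GM = 4π² · (6.935e+08)³ / (444269)² m³/s² ≈ 6.671e+16 m³/s² = 6.671 × 10^16 m³/s².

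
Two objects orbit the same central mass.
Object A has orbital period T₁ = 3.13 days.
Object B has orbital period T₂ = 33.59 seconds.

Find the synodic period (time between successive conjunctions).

Convert to SI: T₁ = 3.13 days = 270432 s.
T_syn = |T₁ · T₂ / (T₁ − T₂)|.
T_syn = |270432 · 33.59 / (270432 − 33.59)| s ≈ 33.59 s = 33.59 seconds.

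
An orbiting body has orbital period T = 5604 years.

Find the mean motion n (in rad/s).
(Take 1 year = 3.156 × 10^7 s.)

Convert to SI: T = 5604 years = 1.76862e+11 s.
n = 2π / T.
n = 2π / 1.76862e+11 s ≈ 3.553e-11 rad/s.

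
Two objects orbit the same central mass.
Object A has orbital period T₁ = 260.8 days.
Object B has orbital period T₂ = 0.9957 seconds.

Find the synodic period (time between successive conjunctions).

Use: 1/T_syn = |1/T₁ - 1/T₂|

Convert to SI: T₁ = 260.8 days = 2.25331e+07 s.
T_syn = |T₁ · T₂ / (T₁ − T₂)|.
T_syn = |2.25331e+07 · 0.9957 / (2.25331e+07 − 0.9957)| s ≈ 0.9957 s = 0.9957 seconds.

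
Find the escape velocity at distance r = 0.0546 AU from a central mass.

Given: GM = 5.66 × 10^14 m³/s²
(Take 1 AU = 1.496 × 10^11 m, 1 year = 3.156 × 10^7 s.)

Convert to SI: r = 0.0546 AU = 8.16816e+09 m.
Escape velocity comes from setting total energy to zero: ½v² − GM/r = 0 ⇒ v_esc = √(2GM / r).
v_esc = √(2 · 5.66e+14 / 8.16816e+09) m/s ≈ 372.3 m/s = 0.07854 AU/year.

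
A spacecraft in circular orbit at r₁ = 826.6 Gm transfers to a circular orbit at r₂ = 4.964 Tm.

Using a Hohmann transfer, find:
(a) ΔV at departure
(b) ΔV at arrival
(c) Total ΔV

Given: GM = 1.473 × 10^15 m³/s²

Convert to SI: r₁ = 826.6 Gm = 8.266e+11 m; r₂ = 4.964 Tm = 4.964e+12 m.
Transfer semi-major axis: a_t = (r₁ + r₂)/2 = (8.266e+11 + 4.964e+12)/2 = 2.8953e+12 m.
Circular speeds: v₁ = √(GM/r₁) = 42.2137 m/s, v₂ = √(GM/r₂) = 17.226 m/s.
Transfer speeds (vis-viva v² = GM(2/r − 1/a_t)): v₁ᵗ = 55.2742 m/s, v₂ᵗ = 9.20421 m/s.
(a) ΔV₁ = |v₁ᵗ − v₁| ≈ 13.06 m/s = 13.06 m/s.
(b) ΔV₂ = |v₂ − v₂ᵗ| ≈ 8.022 m/s = 8.022 m/s.
(c) ΔV_total = ΔV₁ + ΔV₂ ≈ 21.08 m/s = 21.08 m/s.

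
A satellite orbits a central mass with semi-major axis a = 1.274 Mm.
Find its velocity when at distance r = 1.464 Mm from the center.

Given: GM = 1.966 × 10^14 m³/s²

Convert to SI: a = 1.274 Mm = 1.274e+06 m; r = 1.464 Mm = 1.464e+06 m.
Vis-viva: v = √(GM · (2/r − 1/a)).
2/r − 1/a = 2/1.464e+06 − 1/1.274e+06 = 5.81191e-07 m⁻¹.
v = √(1.966e+14 · 5.81191e-07) m/s ≈ 1.069e+04 m/s = 10.69 km/s.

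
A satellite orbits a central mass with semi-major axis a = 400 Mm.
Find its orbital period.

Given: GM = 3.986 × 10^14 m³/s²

Convert to SI: a = 400 Mm = 4e+08 m.
Kepler's third law: T = 2π √(a³ / GM).
Substituting a = 4e+08 m and GM = 3.986e+14 m³/s²:
T = 2π √((4e+08)³ / 3.986e+14) s
T ≈ 2.518e+06 s = 29.14 days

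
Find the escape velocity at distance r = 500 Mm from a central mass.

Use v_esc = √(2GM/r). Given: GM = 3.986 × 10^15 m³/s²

Convert to SI: r = 500 Mm = 5e+08 m.
Escape velocity comes from setting total energy to zero: ½v² − GM/r = 0 ⇒ v_esc = √(2GM / r).
v_esc = √(2 · 3.986e+15 / 5e+08) m/s ≈ 3993 m/s = 3.993 km/s.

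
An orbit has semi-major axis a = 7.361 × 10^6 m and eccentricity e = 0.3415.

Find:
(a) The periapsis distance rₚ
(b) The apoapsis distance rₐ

(a) rₚ = a(1 − e) = 7.361e+06 · (1 − 0.3415) = 7.361e+06 · 0.6585 ≈ 4.847e+06 m = 4.847 × 10^6 m.
(b) rₐ = a(1 + e) = 7.361e+06 · (1 + 0.3415) = 7.361e+06 · 1.3415 ≈ 9.875e+06 m = 9.875 × 10^6 m.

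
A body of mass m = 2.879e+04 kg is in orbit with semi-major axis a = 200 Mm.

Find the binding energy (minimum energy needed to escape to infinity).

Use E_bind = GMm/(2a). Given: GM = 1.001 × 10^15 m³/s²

Convert to SI: a = 200 Mm = 2e+08 m.
Total orbital energy is E = −GMm/(2a); binding energy is E_bind = −E = GMm/(2a).
E_bind = 1.001e+15 · 2.879e+04 / (2 · 2e+08) J ≈ 7.205e+10 J = 72.05 GJ.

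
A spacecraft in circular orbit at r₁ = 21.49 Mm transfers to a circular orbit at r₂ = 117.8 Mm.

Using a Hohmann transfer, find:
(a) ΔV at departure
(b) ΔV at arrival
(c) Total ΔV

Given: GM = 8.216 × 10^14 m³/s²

Convert to SI: r₁ = 21.49 Mm = 2.149e+07 m; r₂ = 117.8 Mm = 1.178e+08 m.
Transfer semi-major axis: a_t = (r₁ + r₂)/2 = (2.149e+07 + 1.178e+08)/2 = 6.9645e+07 m.
Circular speeds: v₁ = √(GM/r₁) = 6183.18 m/s, v₂ = √(GM/r₂) = 2640.93 m/s.
Transfer speeds (vis-viva v² = GM(2/r − 1/a_t)): v₁ᵗ = 8041.55 m/s, v₂ᵗ = 1467 m/s.
(a) ΔV₁ = |v₁ᵗ − v₁| ≈ 1858 m/s = 1.858 km/s.
(b) ΔV₂ = |v₂ − v₂ᵗ| ≈ 1174 m/s = 1.174 km/s.
(c) ΔV_total = ΔV₁ + ΔV₂ ≈ 3032 m/s = 3.032 km/s.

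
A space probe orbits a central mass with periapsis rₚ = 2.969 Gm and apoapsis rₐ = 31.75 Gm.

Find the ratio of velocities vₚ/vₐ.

Convert to SI: rₚ = 2.969 Gm = 2.969e+09 m; rₐ = 31.75 Gm = 3.175e+10 m.
Conservation of angular momentum gives rₚvₚ = rₐvₐ, so vₚ/vₐ = rₐ/rₚ.
vₚ/vₐ = 3.175e+10 / 2.969e+09 ≈ 10.69.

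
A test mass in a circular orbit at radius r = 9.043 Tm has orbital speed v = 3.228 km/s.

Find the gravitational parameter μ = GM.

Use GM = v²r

Convert to SI: r = 9.043 Tm = 9.043e+12 m; v = 3.228 km/s = 3228 m/s.
For a circular orbit v² = GM/r, so GM = v² · r.
GM = (3228)² · 9.043e+12 m³/s² ≈ 9.423e+19 m³/s² = 9.423 × 10^19 m³/s².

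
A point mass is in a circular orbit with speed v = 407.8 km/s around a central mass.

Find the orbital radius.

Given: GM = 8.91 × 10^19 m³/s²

Convert to SI: v = 407.8 km/s = 407800 m/s.
For a circular orbit, v² = GM / r, so r = GM / v².
r = 8.91e+19 / (407800)² m ≈ 5.358e+08 m = 535.8 Mm.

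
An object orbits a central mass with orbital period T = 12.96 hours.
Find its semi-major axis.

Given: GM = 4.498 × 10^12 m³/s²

Convert to SI: T = 12.96 hours = 46656 s.
Invert Kepler's third law: a = (GM · T² / (4π²))^(1/3).
Substituting T = 46656 s and GM = 4.498e+12 m³/s²:
a = (4.498e+12 · (46656)² / (4π²))^(1/3) m
a ≈ 6.283e+06 m = 6.283 Mm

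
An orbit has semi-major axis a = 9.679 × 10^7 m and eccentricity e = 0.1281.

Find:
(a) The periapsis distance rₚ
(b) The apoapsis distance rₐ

(a) rₚ = a(1 − e) = 9.679e+07 · (1 − 0.1281) = 9.679e+07 · 0.8719 ≈ 8.439e+07 m = 8.439 × 10^7 m.
(b) rₐ = a(1 + e) = 9.679e+07 · (1 + 0.1281) = 9.679e+07 · 1.1281 ≈ 1.092e+08 m = 1.092 × 10^8 m.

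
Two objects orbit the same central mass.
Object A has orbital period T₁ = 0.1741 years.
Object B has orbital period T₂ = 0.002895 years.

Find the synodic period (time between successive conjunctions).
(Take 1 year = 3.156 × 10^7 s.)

Convert to SI: T₁ = 0.1741 years = 5.4946e+06 s; T₂ = 0.002895 years = 91366.2 s.
T_syn = |T₁ · T₂ / (T₁ − T₂)|.
T_syn = |5.4946e+06 · 91366.2 / (5.4946e+06 − 91366.2)| s ≈ 9.291e+04 s = 0.002944 years.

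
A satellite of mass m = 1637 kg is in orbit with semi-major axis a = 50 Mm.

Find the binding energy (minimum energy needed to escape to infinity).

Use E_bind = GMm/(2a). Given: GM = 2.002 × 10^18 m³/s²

Convert to SI: a = 50 Mm = 5e+07 m.
Total orbital energy is E = −GMm/(2a); binding energy is E_bind = −E = GMm/(2a).
E_bind = 2.002e+18 · 1637 / (2 · 5e+07) J ≈ 3.277e+13 J = 32.77 TJ.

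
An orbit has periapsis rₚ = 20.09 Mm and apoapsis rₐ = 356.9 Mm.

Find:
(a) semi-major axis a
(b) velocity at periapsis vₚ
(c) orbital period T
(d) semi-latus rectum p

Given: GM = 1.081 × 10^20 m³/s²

Convert to SI: rₚ = 20.09 Mm = 2.009e+07 m; rₐ = 356.9 Mm = 3.569e+08 m.
(a) a = (rₚ + rₐ)/2 = (2.009e+07 + 3.569e+08)/2 ≈ 1.885e+08 m
(b) With a = (rₚ + rₐ)/2 = 1.88495e+08 m, vₚ = √(GM (2/rₚ − 1/a)) = √(1.081e+20 · (2/2.009e+07 − 1/1.88495e+08)) m/s ≈ 3.192e+06 m/s
(c) With a = (rₚ + rₐ)/2 = 1.88495e+08 m, T = 2π √(a³/GM) = 2π √((1.88495e+08)³/1.081e+20) s ≈ 1564 s
(d) From a = (rₚ + rₐ)/2 = 1.88495e+08 m and e = (rₐ − rₚ)/(rₐ + rₚ) = 0.893419, p = a(1 − e²) = 1.88495e+08 · (1 − (0.893419)²) ≈ 3.804e+07 m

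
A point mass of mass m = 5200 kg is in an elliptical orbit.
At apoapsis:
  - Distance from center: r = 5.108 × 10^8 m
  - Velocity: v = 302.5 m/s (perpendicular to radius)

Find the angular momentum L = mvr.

Since v is perpendicular to r, L = m · v · r.
L = 5200 · 302.5 · 5.108e+08 kg·m²/s ≈ 8.035e+14 kg·m²/s.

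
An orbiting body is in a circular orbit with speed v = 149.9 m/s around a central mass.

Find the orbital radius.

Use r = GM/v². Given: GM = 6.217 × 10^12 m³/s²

For a circular orbit, v² = GM / r, so r = GM / v².
r = 6.217e+12 / (149.9)² m ≈ 2.767e+08 m = 2.767 × 10^8 m.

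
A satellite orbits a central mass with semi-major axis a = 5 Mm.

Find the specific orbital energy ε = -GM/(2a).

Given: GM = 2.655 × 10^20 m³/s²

Convert to SI: a = 5 Mm = 5e+06 m.
ε = −GM / (2a).
ε = −2.655e+20 / (2 · 5e+06) J/kg ≈ -2.655e+13 J/kg = -2.655e+04 GJ/kg.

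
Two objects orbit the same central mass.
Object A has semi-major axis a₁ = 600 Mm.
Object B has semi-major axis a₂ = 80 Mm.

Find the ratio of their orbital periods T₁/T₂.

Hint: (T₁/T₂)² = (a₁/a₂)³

Convert to SI: a₁ = 600 Mm = 6e+08 m; a₂ = 80 Mm = 8e+07 m.
From Kepler's third law, (T₁/T₂)² = (a₁/a₂)³, so T₁/T₂ = (a₁/a₂)^(3/2).
a₁/a₂ = 6e+08 / 8e+07 = 7.5.
T₁/T₂ = (7.5)^(3/2) ≈ 20.54.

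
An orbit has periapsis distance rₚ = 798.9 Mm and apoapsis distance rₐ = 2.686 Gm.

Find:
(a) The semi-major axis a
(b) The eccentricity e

Convert to SI: rₚ = 798.9 Mm = 7.989e+08 m; rₐ = 2.686 Gm = 2.686e+09 m.
(a) a = (rₚ + rₐ) / 2 = (7.989e+08 + 2.686e+09) / 2 ≈ 1.742e+09 m = 1.742 Gm.
(b) e = (rₐ − rₚ) / (rₐ + rₚ) = (2.686e+09 − 7.989e+08) / (2.686e+09 + 7.989e+08) ≈ 0.5415.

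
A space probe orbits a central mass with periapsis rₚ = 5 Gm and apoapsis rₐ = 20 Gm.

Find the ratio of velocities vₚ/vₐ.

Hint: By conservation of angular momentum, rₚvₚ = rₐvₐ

Convert to SI: rₚ = 5 Gm = 5e+09 m; rₐ = 20 Gm = 2e+10 m.
Conservation of angular momentum gives rₚvₚ = rₐvₐ, so vₚ/vₐ = rₐ/rₚ.
vₚ/vₐ = 2e+10 / 5e+09 ≈ 4.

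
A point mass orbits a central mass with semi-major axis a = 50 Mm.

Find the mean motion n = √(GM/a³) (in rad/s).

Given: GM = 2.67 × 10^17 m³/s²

Convert to SI: a = 50 Mm = 5e+07 m.
n = √(GM / a³).
n = √(2.67e+17 / (5e+07)³) rad/s ≈ 0.001462 rad/s.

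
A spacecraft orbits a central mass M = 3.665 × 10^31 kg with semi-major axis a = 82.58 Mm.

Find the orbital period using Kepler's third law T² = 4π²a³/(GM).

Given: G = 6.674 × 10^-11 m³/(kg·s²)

Convert to SI: a = 82.58 Mm = 8.258e+07 m.
GM = G · M = 6.674e-11 · 3.665e+31 = 2.44602e+21 m³/s².
Kepler's third law: T = 2π √(a³ / GM).
Substituting a = 8.258e+07 m and GM = 2.44602e+21 m³/s²:
T = 2π √((8.258e+07)³ / 2.44602e+21) s
T ≈ 95.34 s = 1.589 minutes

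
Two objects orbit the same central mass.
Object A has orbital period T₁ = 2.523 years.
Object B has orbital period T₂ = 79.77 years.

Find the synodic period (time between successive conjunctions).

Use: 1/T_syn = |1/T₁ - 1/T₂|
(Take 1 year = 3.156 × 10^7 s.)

Convert to SI: T₁ = 2.523 years = 7.96259e+07 s; T₂ = 79.77 years = 2.51754e+09 s.
T_syn = |T₁ · T₂ / (T₁ − T₂)|.
T_syn = |7.96259e+07 · 2.51754e+09 / (7.96259e+07 − 2.51754e+09)| s ≈ 8.223e+07 s = 2.605 years.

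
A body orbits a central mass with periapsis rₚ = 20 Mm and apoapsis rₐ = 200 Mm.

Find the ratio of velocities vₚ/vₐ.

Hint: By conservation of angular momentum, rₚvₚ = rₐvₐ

Convert to SI: rₚ = 20 Mm = 2e+07 m; rₐ = 200 Mm = 2e+08 m.
Conservation of angular momentum gives rₚvₚ = rₐvₐ, so vₚ/vₐ = rₐ/rₚ.
vₚ/vₐ = 2e+08 / 2e+07 ≈ 10.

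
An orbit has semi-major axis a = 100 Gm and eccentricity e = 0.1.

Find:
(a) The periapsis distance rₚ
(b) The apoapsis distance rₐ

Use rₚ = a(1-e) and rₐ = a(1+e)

Convert to SI: a = 100 Gm = 1e+11 m.
(a) rₚ = a(1 − e) = 1e+11 · (1 − 0.1) = 1e+11 · 0.9 ≈ 9e+10 m = 90 Gm.
(b) rₐ = a(1 + e) = 1e+11 · (1 + 0.1) = 1e+11 · 1.1 ≈ 1.1e+11 m = 110 Gm.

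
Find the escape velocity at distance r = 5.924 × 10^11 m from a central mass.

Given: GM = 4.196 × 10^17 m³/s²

Escape velocity comes from setting total energy to zero: ½v² − GM/r = 0 ⇒ v_esc = √(2GM / r).
v_esc = √(2 · 4.196e+17 / 5.924e+11) m/s ≈ 1190 m/s = 1.19 km/s.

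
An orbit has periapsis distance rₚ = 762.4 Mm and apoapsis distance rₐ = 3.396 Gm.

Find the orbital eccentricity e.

Convert to SI: rₚ = 762.4 Mm = 7.624e+08 m; rₐ = 3.396 Gm = 3.396e+09 m.
e = (rₐ − rₚ) / (rₐ + rₚ).
e = (3.396e+09 − 7.624e+08) / (3.396e+09 + 7.624e+08) = 2.6336e+09 / 4.1584e+09 ≈ 0.6333.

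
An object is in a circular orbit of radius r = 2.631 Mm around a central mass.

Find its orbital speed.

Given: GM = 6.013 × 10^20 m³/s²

Convert to SI: r = 2.631 Mm = 2.631e+06 m.
For a circular orbit, gravity supplies the centripetal force, so v = √(GM / r).
v = √(6.013e+20 / 2.631e+06) m/s ≈ 1.512e+07 m/s = 1.512e+04 km/s.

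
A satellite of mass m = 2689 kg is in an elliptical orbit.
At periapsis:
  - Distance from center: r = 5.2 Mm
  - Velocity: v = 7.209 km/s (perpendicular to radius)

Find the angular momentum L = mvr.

Convert to SI: r = 5.2 Mm = 5.2e+06 m; v = 7.209 km/s = 7209 m/s.
Since v is perpendicular to r, L = m · v · r.
L = 2689 · 7209 · 5.2e+06 kg·m²/s ≈ 1.008e+14 kg·m²/s.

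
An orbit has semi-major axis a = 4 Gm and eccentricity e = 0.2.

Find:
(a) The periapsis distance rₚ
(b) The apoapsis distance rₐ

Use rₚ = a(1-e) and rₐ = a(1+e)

Convert to SI: a = 4 Gm = 4e+09 m.
(a) rₚ = a(1 − e) = 4e+09 · (1 − 0.2) = 4e+09 · 0.8 ≈ 3.2e+09 m = 3.2 Gm.
(b) rₐ = a(1 + e) = 4e+09 · (1 + 0.2) = 4e+09 · 1.2 ≈ 4.8e+09 m = 4.8 Gm.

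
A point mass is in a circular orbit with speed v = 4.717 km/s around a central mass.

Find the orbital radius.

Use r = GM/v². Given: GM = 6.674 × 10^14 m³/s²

Convert to SI: v = 4.717 km/s = 4717 m/s.
For a circular orbit, v² = GM / r, so r = GM / v².
r = 6.674e+14 / (4717)² m ≈ 3e+07 m = 30 Mm.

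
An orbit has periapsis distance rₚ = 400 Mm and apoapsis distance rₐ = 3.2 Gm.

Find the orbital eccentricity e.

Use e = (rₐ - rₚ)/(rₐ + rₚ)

Convert to SI: rₚ = 400 Mm = 4e+08 m; rₐ = 3.2 Gm = 3.2e+09 m.
e = (rₐ − rₚ) / (rₐ + rₚ).
e = (3.2e+09 − 4e+08) / (3.2e+09 + 4e+08) = 2.8e+09 / 3.6e+09 ≈ 0.7778.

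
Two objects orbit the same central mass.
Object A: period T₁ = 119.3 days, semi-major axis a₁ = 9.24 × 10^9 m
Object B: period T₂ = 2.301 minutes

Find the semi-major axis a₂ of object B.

Convert to SI: T₁ = 119.3 days = 1.03075e+07 s; T₂ = 2.301 minutes = 138.06 s.
Kepler's third law: (T₁/T₂)² = (a₁/a₂)³ ⇒ a₂ = a₁ · (T₂/T₁)^(2/3).
T₂/T₁ = 138.06 / 1.03075e+07 = 1.33941e-05.
a₂ = 9.24e+09 · (1.33941e-05)^(2/3) m ≈ 5.211e+06 m = 5.211 × 10^6 m.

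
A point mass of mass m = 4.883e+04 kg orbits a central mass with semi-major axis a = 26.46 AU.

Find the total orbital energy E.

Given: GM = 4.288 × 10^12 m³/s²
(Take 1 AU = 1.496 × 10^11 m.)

Convert to SI: a = 26.46 AU = 3.95842e+12 m.
E = −GMm / (2a).
E = −4.288e+12 · 4.883e+04 / (2 · 3.95842e+12) J ≈ -2.645e+04 J = -26.45 kJ.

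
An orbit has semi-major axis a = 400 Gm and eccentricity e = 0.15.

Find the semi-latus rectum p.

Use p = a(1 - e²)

Convert to SI: a = 400 Gm = 4e+11 m.
p = a (1 − e²).
p = 4e+11 · (1 − (0.15)²) = 4e+11 · 0.9775 ≈ 3.91e+11 m = 391 Gm.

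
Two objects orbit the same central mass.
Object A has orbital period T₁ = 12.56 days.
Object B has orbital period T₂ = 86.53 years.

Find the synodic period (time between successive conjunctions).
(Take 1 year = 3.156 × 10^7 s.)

Convert to SI: T₁ = 12.56 days = 1.08518e+06 s; T₂ = 86.53 years = 2.73089e+09 s.
T_syn = |T₁ · T₂ / (T₁ − T₂)|.
T_syn = |1.08518e+06 · 2.73089e+09 / (1.08518e+06 − 2.73089e+09)| s ≈ 1.086e+06 s = 12.56 days.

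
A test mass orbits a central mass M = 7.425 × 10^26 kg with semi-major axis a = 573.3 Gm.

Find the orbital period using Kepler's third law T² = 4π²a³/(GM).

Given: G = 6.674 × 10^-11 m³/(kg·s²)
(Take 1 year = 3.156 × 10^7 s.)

Convert to SI: a = 573.3 Gm = 5.733e+11 m.
GM = G · M = 6.674e-11 · 7.425e+26 = 4.95544e+16 m³/s².
Kepler's third law: T = 2π √(a³ / GM).
Substituting a = 5.733e+11 m and GM = 4.95544e+16 m³/s²:
T = 2π √((5.733e+11)³ / 4.95544e+16) s
T ≈ 1.225e+10 s = 388.2 years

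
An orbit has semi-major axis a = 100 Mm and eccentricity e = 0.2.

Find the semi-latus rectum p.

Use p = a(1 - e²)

Convert to SI: a = 100 Mm = 1e+08 m.
p = a (1 − e²).
p = 1e+08 · (1 − (0.2)²) = 1e+08 · 0.96 ≈ 9.6e+07 m = 96 Mm.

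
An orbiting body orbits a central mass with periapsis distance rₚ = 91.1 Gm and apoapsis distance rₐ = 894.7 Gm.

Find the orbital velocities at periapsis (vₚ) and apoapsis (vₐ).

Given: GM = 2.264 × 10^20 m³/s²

Convert to SI: rₚ = 91.1 Gm = 9.11e+10 m; rₐ = 894.7 Gm = 8.947e+11 m.
Use the vis-viva equation v² = GM(2/r − 1/a) with a = (rₚ + rₐ)/2 = (9.11e+10 + 8.947e+11)/2 = 4.929e+11 m.
vₚ = √(GM · (2/rₚ − 1/a)) = √(2.264e+20 · (2/9.11e+10 − 1/4.929e+11)) m/s ≈ 6.716e+04 m/s = 67.16 km/s.
vₐ = √(GM · (2/rₐ − 1/a)) = √(2.264e+20 · (2/8.947e+11 − 1/4.929e+11)) m/s ≈ 6839 m/s = 6.839 km/s.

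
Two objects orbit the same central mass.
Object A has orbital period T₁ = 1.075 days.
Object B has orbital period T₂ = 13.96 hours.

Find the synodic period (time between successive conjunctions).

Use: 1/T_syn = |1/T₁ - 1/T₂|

Convert to SI: T₁ = 1.075 days = 92880 s; T₂ = 13.96 hours = 50256 s.
T_syn = |T₁ · T₂ / (T₁ − T₂)|.
T_syn = |92880 · 50256 / (92880 − 50256)| s ≈ 1.095e+05 s = 1.267 days.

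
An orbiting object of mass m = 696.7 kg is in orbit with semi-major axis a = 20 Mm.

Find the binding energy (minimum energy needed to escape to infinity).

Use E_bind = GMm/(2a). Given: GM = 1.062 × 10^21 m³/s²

Convert to SI: a = 20 Mm = 2e+07 m.
Total orbital energy is E = −GMm/(2a); binding energy is E_bind = −E = GMm/(2a).
E_bind = 1.062e+21 · 696.7 / (2 · 2e+07) J ≈ 1.85e+16 J = 18.5 PJ.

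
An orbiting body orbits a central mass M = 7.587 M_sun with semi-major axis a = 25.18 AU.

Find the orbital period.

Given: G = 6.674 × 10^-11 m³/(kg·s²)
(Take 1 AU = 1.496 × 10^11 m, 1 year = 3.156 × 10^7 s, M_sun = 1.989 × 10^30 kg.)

Convert to SI: a = 25.18 AU = 3.76693e+12 m; M = 7.587 M_sun = 1.50905e+31 kg.
GM = G · M = 6.674e-11 · 1.50905e+31 = 1.00714e+21 m³/s².
Kepler's third law: T = 2π √(a³ / GM).
Substituting a = 3.76693e+12 m and GM = 1.00714e+21 m³/s²:
T = 2π √((3.76693e+12)³ / 1.00714e+21) s
T ≈ 1.447e+09 s = 45.86 years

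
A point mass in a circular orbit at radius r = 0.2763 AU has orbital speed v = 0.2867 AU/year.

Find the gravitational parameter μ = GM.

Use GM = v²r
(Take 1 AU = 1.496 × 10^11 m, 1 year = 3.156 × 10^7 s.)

Convert to SI: r = 0.2763 AU = 4.13345e+10 m; v = 0.2867 AU/year = 1359.01 m/s.
For a circular orbit v² = GM/r, so GM = v² · r.
GM = (1359.01)² · 4.13345e+10 m³/s² ≈ 7.634e+16 m³/s² = 7.634 × 10^16 m³/s².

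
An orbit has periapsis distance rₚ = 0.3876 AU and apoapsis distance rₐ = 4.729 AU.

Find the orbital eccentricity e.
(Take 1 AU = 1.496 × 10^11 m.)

Convert to SI: rₚ = 0.3876 AU = 5.7985e+10 m; rₐ = 4.729 AU = 7.07458e+11 m.
e = (rₐ − rₚ) / (rₐ + rₚ).
e = (7.07458e+11 − 5.7985e+10) / (7.07458e+11 + 5.7985e+10) = 6.49473e+11 / 7.65443e+11 ≈ 0.8485.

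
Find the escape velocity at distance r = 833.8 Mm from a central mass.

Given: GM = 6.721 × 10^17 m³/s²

Convert to SI: r = 833.8 Mm = 8.338e+08 m.
Escape velocity comes from setting total energy to zero: ½v² − GM/r = 0 ⇒ v_esc = √(2GM / r).
v_esc = √(2 · 6.721e+17 / 8.338e+08) m/s ≈ 4.015e+04 m/s = 40.15 km/s.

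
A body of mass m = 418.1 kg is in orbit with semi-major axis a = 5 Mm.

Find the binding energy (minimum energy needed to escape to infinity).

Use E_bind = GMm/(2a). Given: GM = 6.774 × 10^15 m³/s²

Convert to SI: a = 5 Mm = 5e+06 m.
Total orbital energy is E = −GMm/(2a); binding energy is E_bind = −E = GMm/(2a).
E_bind = 6.774e+15 · 418.1 / (2 · 5e+06) J ≈ 2.832e+11 J = 283.2 GJ.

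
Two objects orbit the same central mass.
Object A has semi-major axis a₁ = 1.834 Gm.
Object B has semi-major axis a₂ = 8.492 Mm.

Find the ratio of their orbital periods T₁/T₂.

Convert to SI: a₁ = 1.834 Gm = 1.834e+09 m; a₂ = 8.492 Mm = 8.492e+06 m.
From Kepler's third law, (T₁/T₂)² = (a₁/a₂)³, so T₁/T₂ = (a₁/a₂)^(3/2).
a₁/a₂ = 1.834e+09 / 8.492e+06 = 215.968.
T₁/T₂ = (215.968)^(3/2) ≈ 3174.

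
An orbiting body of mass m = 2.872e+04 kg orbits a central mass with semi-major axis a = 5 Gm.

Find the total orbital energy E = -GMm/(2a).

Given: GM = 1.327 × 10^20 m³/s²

Convert to SI: a = 5 Gm = 5e+09 m.
E = −GMm / (2a).
E = −1.327e+20 · 2.872e+04 / (2 · 5e+09) J ≈ -3.811e+14 J = -381.1 TJ.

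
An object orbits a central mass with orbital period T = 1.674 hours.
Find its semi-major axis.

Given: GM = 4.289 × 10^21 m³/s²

Convert to SI: T = 1.674 hours = 6026.4 s.
Invert Kepler's third law: a = (GM · T² / (4π²))^(1/3).
Substituting T = 6026.4 s and GM = 4.289e+21 m³/s²:
a = (4.289e+21 · (6026.4)² / (4π²))^(1/3) m
a ≈ 1.58e+09 m = 1.58 Gm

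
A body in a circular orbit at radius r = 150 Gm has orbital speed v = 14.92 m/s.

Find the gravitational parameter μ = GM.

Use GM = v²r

Convert to SI: r = 150 Gm = 1.5e+11 m.
For a circular orbit v² = GM/r, so GM = v² · r.
GM = (14.92)² · 1.5e+11 m³/s² ≈ 3.339e+13 m³/s² = 3.339 × 10^13 m³/s².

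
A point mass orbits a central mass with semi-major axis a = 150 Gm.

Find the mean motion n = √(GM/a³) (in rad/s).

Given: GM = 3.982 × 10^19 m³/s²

Convert to SI: a = 150 Gm = 1.5e+11 m.
n = √(GM / a³).
n = √(3.982e+19 / (1.5e+11)³) rad/s ≈ 1.086e-07 rad/s.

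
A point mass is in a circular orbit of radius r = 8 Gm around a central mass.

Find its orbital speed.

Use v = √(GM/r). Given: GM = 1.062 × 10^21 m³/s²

Convert to SI: r = 8 Gm = 8e+09 m.
For a circular orbit, gravity supplies the centripetal force, so v = √(GM / r).
v = √(1.062e+21 / 8e+09) m/s ≈ 3.643e+05 m/s = 364.3 km/s.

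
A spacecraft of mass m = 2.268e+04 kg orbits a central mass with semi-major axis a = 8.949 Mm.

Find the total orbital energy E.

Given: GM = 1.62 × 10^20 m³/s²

Convert to SI: a = 8.949 Mm = 8.949e+06 m.
E = −GMm / (2a).
E = −1.62e+20 · 2.268e+04 / (2 · 8.949e+06) J ≈ -2.053e+17 J = -205.3 PJ.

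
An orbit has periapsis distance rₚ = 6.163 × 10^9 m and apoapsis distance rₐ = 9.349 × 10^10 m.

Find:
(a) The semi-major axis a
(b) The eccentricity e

(a) a = (rₚ + rₐ) / 2 = (6.163e+09 + 9.349e+10) / 2 ≈ 4.983e+10 m = 4.983 × 10^10 m.
(b) e = (rₐ − rₚ) / (rₐ + rₚ) = (9.349e+10 − 6.163e+09) / (9.349e+10 + 6.163e+09) ≈ 0.8763.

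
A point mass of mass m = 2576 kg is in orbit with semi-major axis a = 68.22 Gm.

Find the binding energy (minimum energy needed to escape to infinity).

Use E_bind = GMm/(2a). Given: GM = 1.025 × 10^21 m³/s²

Convert to SI: a = 68.22 Gm = 6.822e+10 m.
Total orbital energy is E = −GMm/(2a); binding energy is E_bind = −E = GMm/(2a).
E_bind = 1.025e+21 · 2576 / (2 · 6.822e+10) J ≈ 1.935e+13 J = 19.35 TJ.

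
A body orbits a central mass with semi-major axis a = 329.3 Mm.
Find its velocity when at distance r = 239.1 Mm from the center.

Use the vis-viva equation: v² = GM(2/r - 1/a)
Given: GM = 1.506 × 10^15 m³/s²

Convert to SI: a = 329.3 Mm = 3.293e+08 m; r = 239.1 Mm = 2.391e+08 m.
Vis-viva: v = √(GM · (2/r − 1/a)).
2/r − 1/a = 2/2.391e+08 − 1/3.293e+08 = 5.32796e-09 m⁻¹.
v = √(1.506e+15 · 5.32796e-09) m/s ≈ 2833 m/s = 2.833 km/s.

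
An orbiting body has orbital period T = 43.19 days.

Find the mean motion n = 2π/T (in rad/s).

Convert to SI: T = 43.19 days = 3.73162e+06 s.
n = 2π / T.
n = 2π / 3.73162e+06 s ≈ 1.684e-06 rad/s.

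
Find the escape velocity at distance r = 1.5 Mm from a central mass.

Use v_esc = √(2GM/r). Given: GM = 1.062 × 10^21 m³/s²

Convert to SI: r = 1.5 Mm = 1.5e+06 m.
Escape velocity comes from setting total energy to zero: ½v² − GM/r = 0 ⇒ v_esc = √(2GM / r).
v_esc = √(2 · 1.062e+21 / 1.5e+06) m/s ≈ 3.763e+07 m/s = 3.763e+04 km/s.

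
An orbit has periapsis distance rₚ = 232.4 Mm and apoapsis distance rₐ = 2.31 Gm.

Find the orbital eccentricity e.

Convert to SI: rₚ = 232.4 Mm = 2.324e+08 m; rₐ = 2.31 Gm = 2.31e+09 m.
e = (rₐ − rₚ) / (rₐ + rₚ).
e = (2.31e+09 − 2.324e+08) / (2.31e+09 + 2.324e+08) = 2.0776e+09 / 2.5424e+09 ≈ 0.8172.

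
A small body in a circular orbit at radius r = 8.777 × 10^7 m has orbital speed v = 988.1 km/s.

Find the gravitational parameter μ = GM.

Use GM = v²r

Convert to SI: v = 988.1 km/s = 988100 m/s.
For a circular orbit v² = GM/r, so GM = v² · r.
GM = (988100)² · 8.777e+07 m³/s² ≈ 8.569e+19 m³/s² = 8.569 × 10^19 m³/s².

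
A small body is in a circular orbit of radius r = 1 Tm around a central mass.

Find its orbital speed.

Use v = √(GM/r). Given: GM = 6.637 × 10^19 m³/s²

Convert to SI: r = 1 Tm = 1e+12 m.
For a circular orbit, gravity supplies the centripetal force, so v = √(GM / r).
v = √(6.637e+19 / 1e+12) m/s ≈ 8147 m/s = 8.147 km/s.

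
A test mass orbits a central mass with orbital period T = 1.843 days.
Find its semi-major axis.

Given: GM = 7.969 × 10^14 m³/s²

Convert to SI: T = 1.843 days = 159235 s.
Invert Kepler's third law: a = (GM · T² / (4π²))^(1/3).
Substituting T = 159235 s and GM = 7.969e+14 m³/s²:
a = (7.969e+14 · (159235)² / (4π²))^(1/3) m
a ≈ 7.999e+07 m = 79.99 Mm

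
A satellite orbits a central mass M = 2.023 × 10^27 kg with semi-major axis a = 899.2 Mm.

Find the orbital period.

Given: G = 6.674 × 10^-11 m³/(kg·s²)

Convert to SI: a = 899.2 Mm = 8.992e+08 m.
GM = G · M = 6.674e-11 · 2.023e+27 = 1.35015e+17 m³/s².
Kepler's third law: T = 2π √(a³ / GM).
Substituting a = 8.992e+08 m and GM = 1.35015e+17 m³/s²:
T = 2π √((8.992e+08)³ / 1.35015e+17) s
T ≈ 4.611e+05 s = 5.337 days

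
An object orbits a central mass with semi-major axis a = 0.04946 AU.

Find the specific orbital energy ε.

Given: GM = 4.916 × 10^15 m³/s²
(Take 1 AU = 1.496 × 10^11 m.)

Convert to SI: a = 0.04946 AU = 7.39922e+09 m.
ε = −GM / (2a).
ε = −4.916e+15 / (2 · 7.39922e+09) J/kg ≈ -3.322e+05 J/kg = -332.2 kJ/kg.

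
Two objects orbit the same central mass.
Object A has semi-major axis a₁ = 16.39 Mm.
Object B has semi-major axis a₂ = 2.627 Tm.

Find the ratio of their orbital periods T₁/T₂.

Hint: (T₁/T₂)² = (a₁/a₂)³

Convert to SI: a₁ = 16.39 Mm = 1.639e+07 m; a₂ = 2.627 Tm = 2.627e+12 m.
From Kepler's third law, (T₁/T₂)² = (a₁/a₂)³, so T₁/T₂ = (a₁/a₂)^(3/2).
a₁/a₂ = 1.639e+07 / 2.627e+12 = 6.23906e-06.
T₁/T₂ = (6.23906e-06)^(3/2) ≈ 1.558e-08.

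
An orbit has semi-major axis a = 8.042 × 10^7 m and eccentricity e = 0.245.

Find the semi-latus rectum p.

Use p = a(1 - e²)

p = a (1 − e²).
p = 8.042e+07 · (1 − (0.245)²) = 8.042e+07 · 0.939975 ≈ 7.559e+07 m = 7.559 × 10^7 m.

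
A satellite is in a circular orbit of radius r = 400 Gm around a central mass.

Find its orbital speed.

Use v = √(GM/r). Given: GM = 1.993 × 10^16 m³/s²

Convert to SI: r = 400 Gm = 4e+11 m.
For a circular orbit, gravity supplies the centripetal force, so v = √(GM / r).
v = √(1.993e+16 / 4e+11) m/s ≈ 223.2 m/s = 223.2 m/s.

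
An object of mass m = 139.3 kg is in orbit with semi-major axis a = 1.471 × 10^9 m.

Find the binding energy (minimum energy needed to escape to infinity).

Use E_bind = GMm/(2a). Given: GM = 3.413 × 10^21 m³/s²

Total orbital energy is E = −GMm/(2a); binding energy is E_bind = −E = GMm/(2a).
E_bind = 3.413e+21 · 139.3 / (2 · 1.471e+09) J ≈ 1.616e+14 J = 161.6 TJ.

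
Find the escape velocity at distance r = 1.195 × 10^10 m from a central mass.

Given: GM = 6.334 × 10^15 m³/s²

Escape velocity comes from setting total energy to zero: ½v² − GM/r = 0 ⇒ v_esc = √(2GM / r).
v_esc = √(2 · 6.334e+15 / 1.195e+10) m/s ≈ 1030 m/s = 1.03 km/s.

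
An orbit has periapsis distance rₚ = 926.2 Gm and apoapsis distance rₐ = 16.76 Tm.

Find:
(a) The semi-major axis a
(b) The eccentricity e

Convert to SI: rₚ = 926.2 Gm = 9.262e+11 m; rₐ = 16.76 Tm = 1.676e+13 m.
(a) a = (rₚ + rₐ) / 2 = (9.262e+11 + 1.676e+13) / 2 ≈ 8.843e+12 m = 8.843 Tm.
(b) e = (rₐ − rₚ) / (rₐ + rₚ) = (1.676e+13 − 9.262e+11) / (1.676e+13 + 9.262e+11) ≈ 0.8953.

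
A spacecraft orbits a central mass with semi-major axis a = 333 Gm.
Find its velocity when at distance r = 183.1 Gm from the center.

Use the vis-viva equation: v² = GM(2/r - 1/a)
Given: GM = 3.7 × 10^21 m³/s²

Convert to SI: a = 333 Gm = 3.33e+11 m; r = 183.1 Gm = 1.831e+11 m.
Vis-viva: v = √(GM · (2/r − 1/a)).
2/r − 1/a = 2/1.831e+11 − 1/3.33e+11 = 7.91999e-12 m⁻¹.
v = √(3.7e+21 · 7.91999e-12) m/s ≈ 1.712e+05 m/s = 171.2 km/s.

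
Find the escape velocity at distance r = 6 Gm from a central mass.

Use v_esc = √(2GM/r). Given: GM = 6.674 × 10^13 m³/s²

Convert to SI: r = 6 Gm = 6e+09 m.
Escape velocity comes from setting total energy to zero: ½v² − GM/r = 0 ⇒ v_esc = √(2GM / r).
v_esc = √(2 · 6.674e+13 / 6e+09) m/s ≈ 149.2 m/s = 149.2 m/s.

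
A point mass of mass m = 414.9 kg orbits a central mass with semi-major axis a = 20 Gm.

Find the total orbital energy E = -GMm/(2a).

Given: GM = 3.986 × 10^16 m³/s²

Convert to SI: a = 20 Gm = 2e+10 m.
E = −GMm / (2a).
E = −3.986e+16 · 414.9 / (2 · 2e+10) J ≈ -4.134e+08 J = -413.4 MJ.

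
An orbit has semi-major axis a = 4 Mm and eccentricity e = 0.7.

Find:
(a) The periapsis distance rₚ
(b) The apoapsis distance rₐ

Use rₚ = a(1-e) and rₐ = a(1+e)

Convert to SI: a = 4 Mm = 4e+06 m.
(a) rₚ = a(1 − e) = 4e+06 · (1 − 0.7) = 4e+06 · 0.3 ≈ 1.2e+06 m = 1.2 Mm.
(b) rₐ = a(1 + e) = 4e+06 · (1 + 0.7) = 4e+06 · 1.7 ≈ 6.8e+06 m = 6.8 Mm.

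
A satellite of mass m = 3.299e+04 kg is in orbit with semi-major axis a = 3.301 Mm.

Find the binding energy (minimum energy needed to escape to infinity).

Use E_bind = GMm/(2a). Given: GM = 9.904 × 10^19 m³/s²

Convert to SI: a = 3.301 Mm = 3.301e+06 m.
Total orbital energy is E = −GMm/(2a); binding energy is E_bind = −E = GMm/(2a).
E_bind = 9.904e+19 · 3.299e+04 / (2 · 3.301e+06) J ≈ 4.949e+17 J = 494.9 PJ.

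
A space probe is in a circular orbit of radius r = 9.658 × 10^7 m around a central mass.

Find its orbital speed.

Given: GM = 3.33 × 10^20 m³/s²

For a circular orbit, gravity supplies the centripetal force, so v = √(GM / r).
v = √(3.33e+20 / 9.658e+07) m/s ≈ 1.857e+06 m/s = 1857 km/s.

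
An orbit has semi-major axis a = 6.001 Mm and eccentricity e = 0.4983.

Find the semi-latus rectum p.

Convert to SI: a = 6.001 Mm = 6.001e+06 m.
p = a (1 − e²).
p = 6.001e+06 · (1 − (0.4983)²) = 6.001e+06 · 0.751697 ≈ 4.511e+06 m = 4.511 Mm.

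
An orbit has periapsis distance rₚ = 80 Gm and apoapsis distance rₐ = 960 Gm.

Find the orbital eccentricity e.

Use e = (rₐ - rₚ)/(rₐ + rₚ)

Convert to SI: rₚ = 80 Gm = 8e+10 m; rₐ = 960 Gm = 9.6e+11 m.
e = (rₐ − rₚ) / (rₐ + rₚ).
e = (9.6e+11 − 8e+10) / (9.6e+11 + 8e+10) = 8.8e+11 / 1.04e+12 ≈ 0.8462.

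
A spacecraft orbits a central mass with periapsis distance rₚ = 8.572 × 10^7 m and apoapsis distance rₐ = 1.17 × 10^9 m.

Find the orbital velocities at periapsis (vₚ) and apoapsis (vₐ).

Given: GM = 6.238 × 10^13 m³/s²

Use the vis-viva equation v² = GM(2/r − 1/a) with a = (rₚ + rₐ)/2 = (8.572e+07 + 1.17e+09)/2 = 6.2786e+08 m.
vₚ = √(GM · (2/rₚ − 1/a)) = √(6.238e+13 · (2/8.572e+07 − 1/6.2786e+08)) m/s ≈ 1165 m/s = 1.165 km/s.
vₐ = √(GM · (2/rₐ − 1/a)) = √(6.238e+13 · (2/1.17e+09 − 1/6.2786e+08)) m/s ≈ 85.32 m/s = 85.32 m/s.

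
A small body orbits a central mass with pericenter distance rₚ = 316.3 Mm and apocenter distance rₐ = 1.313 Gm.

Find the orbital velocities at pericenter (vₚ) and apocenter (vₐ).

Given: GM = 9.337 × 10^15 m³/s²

Convert to SI: rₚ = 316.3 Mm = 3.163e+08 m; rₐ = 1.313 Gm = 1.313e+09 m.
Use the vis-viva equation v² = GM(2/r − 1/a) with a = (rₚ + rₐ)/2 = (3.163e+08 + 1.313e+09)/2 = 8.1465e+08 m.
vₚ = √(GM · (2/rₚ − 1/a)) = √(9.337e+15 · (2/3.163e+08 − 1/8.1465e+08)) m/s ≈ 6898 m/s = 6.898 km/s.
vₐ = √(GM · (2/rₐ − 1/a)) = √(9.337e+15 · (2/1.313e+09 − 1/8.1465e+08)) m/s ≈ 1662 m/s = 1.662 km/s.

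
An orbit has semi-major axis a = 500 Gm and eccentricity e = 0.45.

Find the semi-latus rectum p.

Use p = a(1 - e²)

Convert to SI: a = 500 Gm = 5e+11 m.
p = a (1 − e²).
p = 5e+11 · (1 − (0.45)²) = 5e+11 · 0.7975 ≈ 3.988e+11 m = 398.8 Gm.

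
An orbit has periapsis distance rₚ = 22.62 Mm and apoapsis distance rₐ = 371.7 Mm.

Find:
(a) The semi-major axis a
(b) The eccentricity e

Convert to SI: rₚ = 22.62 Mm = 2.262e+07 m; rₐ = 371.7 Mm = 3.717e+08 m.
(a) a = (rₚ + rₐ) / 2 = (2.262e+07 + 3.717e+08) / 2 ≈ 1.972e+08 m = 197.2 Mm.
(b) e = (rₐ − rₚ) / (rₐ + rₚ) = (3.717e+08 − 2.262e+07) / (3.717e+08 + 2.262e+07) ≈ 0.8853.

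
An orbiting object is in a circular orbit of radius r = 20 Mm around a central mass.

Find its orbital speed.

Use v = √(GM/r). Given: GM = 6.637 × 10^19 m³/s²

Convert to SI: r = 20 Mm = 2e+07 m.
For a circular orbit, gravity supplies the centripetal force, so v = √(GM / r).
v = √(6.637e+19 / 2e+07) m/s ≈ 1.822e+06 m/s = 1822 km/s.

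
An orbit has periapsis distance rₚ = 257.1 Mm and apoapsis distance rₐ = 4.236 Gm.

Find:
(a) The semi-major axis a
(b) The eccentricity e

Convert to SI: rₚ = 257.1 Mm = 2.571e+08 m; rₐ = 4.236 Gm = 4.236e+09 m.
(a) a = (rₚ + rₐ) / 2 = (2.571e+08 + 4.236e+09) / 2 ≈ 2.247e+09 m = 2.247 Gm.
(b) e = (rₐ − rₚ) / (rₐ + rₚ) = (4.236e+09 − 2.571e+08) / (4.236e+09 + 2.571e+08) ≈ 0.8856.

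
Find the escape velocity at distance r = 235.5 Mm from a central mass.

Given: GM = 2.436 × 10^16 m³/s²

Convert to SI: r = 235.5 Mm = 2.355e+08 m.
Escape velocity comes from setting total energy to zero: ½v² − GM/r = 0 ⇒ v_esc = √(2GM / r).
v_esc = √(2 · 2.436e+16 / 2.355e+08) m/s ≈ 1.438e+04 m/s = 14.38 km/s.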